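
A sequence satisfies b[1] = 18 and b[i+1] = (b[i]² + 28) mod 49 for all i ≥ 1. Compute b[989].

b[1] = 18, b[2] = 9, b[3] = 11, b[4] = 2, b[5] = 32, b[6] = 23, b[7] = 18.
The sequence repeats with period 6.
(989 - 1) mod 6 = 4, so b[989] = b[5] = 32.

32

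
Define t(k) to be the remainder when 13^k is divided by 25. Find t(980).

Listing terms: t(1) = 13, t(2) = 19, t(3) = 22, t(4) = 11, t(5) = 18, t(6) = 9, t(7) = 17, t(8) = 21, t(9) = 23, t(10) = 24, t(11) = 12, t(12) = 6, t(13) = 3, t(14) = 14, t(15) = 7, t(16) = 16, t(17) = 8, t(18) = 4, t(19) = 2, t(20) = 1, t(21) = 13.
Since t(21) = t(1) = 13, the sequence is periodic with period 20.
So t(980) = t(1 + ((980-1) mod 20)) = t(20) = 1.

1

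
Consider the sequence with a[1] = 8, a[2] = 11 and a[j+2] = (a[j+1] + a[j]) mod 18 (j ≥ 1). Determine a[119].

5

Listing terms: a[1] = 8,  a[2] = 11,  a[3] = 1,  a[4] = 12,  a[5] = 13,  a[6] = 7,  a[7] = 2,  a[8] = 9,  a[9] = 11,  a[10] = 2,  a[11] = 13,  a[12] = 15,  a[13] = 10,  a[14] = 7,  a[15] = 17,  a[16] = 6,  a[17] = 5,  a[18] = 11,  a[19] = 16,  a[20] = 9,  a[21] = 7,  a[22] = 16,  a[23] = 5,  a[24] = 3,  a[25] = 8,  a[26] = 11.
Since (a[25], a[26]) = (a[1], a[2]) = (8, 11) (two consecutive terms determine the rest), the sequence is periodic with period 24.
So a[119] = a[1 + ((119-1) mod 24)] = a[23] = 5.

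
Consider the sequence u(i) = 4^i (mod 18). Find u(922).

4

Listing terms: u(1) = 4; u(2) = 16; u(3) = 10; u(4) = 4.
The sequence repeats with period 3.
So u(922) = u(1 + ((922-1) mod 3)) = u(1) = 4.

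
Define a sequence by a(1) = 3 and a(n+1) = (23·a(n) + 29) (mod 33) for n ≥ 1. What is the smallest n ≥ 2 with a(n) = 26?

We have a(1) = 3; a(2) = 32; a(3) = 6; a(4) = 2; a(5) = 9; a(6) = 5; a(7) = 12; a(8) = 8; a(9) = 15; a(10) = 11; a(11) = 18; a(12) = 14; a(13) = 21; a(14) = 17; a(15) = 24; a(16) = 20; a(17) = 27; a(18) = 23; a(19) = 30; a(20) = 26; a(21) = 0; a(22) = 29; a(23) = 3.
Since a(23) = a(1) = 3, the sequence is periodic with period 22.
The value 26 first appears (with n ≥ 2) at a(20).

20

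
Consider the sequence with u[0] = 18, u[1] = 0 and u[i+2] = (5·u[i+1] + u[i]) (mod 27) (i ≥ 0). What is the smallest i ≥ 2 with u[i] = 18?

2

Listing terms: u[0] = 18, u[1] = 0, u[2] = 18, u[3] = 9, u[4] = 9, u[5] = 0, u[6] = 9, u[7] = 18, u[8] = 18, u[9] = 0.
The sequence repeats with period 8.
The value 18 first appears (with i ≥ 2) at u[2].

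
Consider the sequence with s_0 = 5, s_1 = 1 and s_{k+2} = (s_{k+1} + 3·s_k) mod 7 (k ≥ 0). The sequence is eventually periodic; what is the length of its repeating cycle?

Listing terms: s_0 = 5, s_1 = 1, s_2 = 2, s_3 = 5, s_4 = 4, s_5 = 5, s_6 = 3, s_7 = 4, s_8 = 6, s_9 = 4, s_{10} = 1, s_{11} = 6, s_{12} = 2, s_{13} = 6, s_{14} = 5, s_{15} = 2, s_{16} = 3, s_{17} = 2, s_{18} = 4, s_{19} = 3, s_{20} = 1, s_{21} = 3, s_{22} = 6, s_{23} = 1, s_{24} = 5, s_{25} = 1.
The sequence repeats with period 24.

24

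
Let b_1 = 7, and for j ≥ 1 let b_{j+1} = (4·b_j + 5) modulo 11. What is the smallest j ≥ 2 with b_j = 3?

b_1 = 7, b_2 = 0, b_3 = 5, b_4 = 3, b_5 = 6, b_6 = 7.
The sequence repeats with period 5.
The value 3 first appears (with j ≥ 2) at b_4.

4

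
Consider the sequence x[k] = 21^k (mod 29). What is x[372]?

Listing terms: x[0] = 1,  x[1] = 21,  x[2] = 6,  x[3] = 10,  x[4] = 7,  x[5] = 2,  x[6] = 13,  x[7] = 12,  x[8] = 20,  x[9] = 14,  x[10] = 4,  x[11] = 26,  x[12] = 24,  x[13] = 11,  x[14] = 28,  x[15] = 8,  x[16] = 23,  x[17] = 19,  x[18] = 22,  x[19] = 27,  x[20] = 16,  x[21] = 17,  x[22] = 9,  x[23] = 15,  x[24] = 25,  x[25] = 3,  x[26] = 5,  x[27] = 18,  x[28] = 1.
The sequence repeats with period 28.
(372 - 0) mod 28 = 8, so x[372] = x[8] = 20.

20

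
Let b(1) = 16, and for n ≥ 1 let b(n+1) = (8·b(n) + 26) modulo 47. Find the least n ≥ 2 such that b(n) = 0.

Computing terms: b(1) = 16,  b(2) = 13,  b(3) = 36,  b(4) = 32,  b(5) = 0,  b(6) = 26,  b(7) = 46,  b(8) = 18,  b(9) = 29,  b(10) = 23,  b(11) = 22,  b(12) = 14,  b(13) = 44,  b(14) = 2,  b(15) = 42,  b(16) = 33,  b(17) = 8,  b(18) = 43,  b(19) = 41,  b(20) = 25,  b(21) = 38,  b(22) = 1,  b(23) = 34,  b(24) = 16.
The sequence repeats with period 23.
The value 0 first appears (with n ≥ 2) at b(5).

5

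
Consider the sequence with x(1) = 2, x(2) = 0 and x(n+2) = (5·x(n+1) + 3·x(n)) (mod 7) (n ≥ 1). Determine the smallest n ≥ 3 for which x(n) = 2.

4

x(1) = 2, x(2) = 0, x(3) = 6, x(4) = 2, x(5) = 0.
The sequence repeats with period 3.
The value 2 next appears (with n ≥ 3) at x(4).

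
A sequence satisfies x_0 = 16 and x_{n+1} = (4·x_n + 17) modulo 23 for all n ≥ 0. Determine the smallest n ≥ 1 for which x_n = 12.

x_0 = 16; x_1 = 12; x_2 = 19; x_3 = 1; x_4 = 21; x_5 = 9; x_6 = 7; x_7 = 22; x_8 = 13; x_9 = 0; x_{10} = 17; x_{11} = 16.
Since x_{11} = x_0 = 16, the sequence is periodic with period 11.
The value 12 first appears (with n ≥ 1) at x_1.

1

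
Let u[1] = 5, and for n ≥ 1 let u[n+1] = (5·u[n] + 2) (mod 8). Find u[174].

Computing terms: u[1] = 5; u[2] = 3; u[3] = 1; u[4] = 7; u[5] = 5.
The sequence repeats with period 4.
(174 - 1) mod 4 = 1, so u[174] = u[2] = 3.

3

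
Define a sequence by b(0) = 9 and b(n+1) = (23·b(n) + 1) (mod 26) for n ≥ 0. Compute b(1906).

7

Listing terms: b(0) = 9, b(1) = 0, b(2) = 1, b(3) = 24, b(4) = 7, b(5) = 6, b(6) = 9.
Since b(6) = b(0) = 9, the sequence is periodic with period 6.
(1906 - 0) mod 6 = 4, so b(1906) = b(4) = 7.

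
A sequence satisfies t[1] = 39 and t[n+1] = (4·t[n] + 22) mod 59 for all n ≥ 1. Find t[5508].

57

Computing terms: t[1] = 39,  t[2] = 1,  t[3] = 26,  t[4] = 8,  t[5] = 54,  t[6] = 2,  t[7] = 30,  t[8] = 24,  t[9] = 0,  t[10] = 22,  t[11] = 51,  t[12] = 49,  t[13] = 41,  t[14] = 9,  t[15] = 58,  t[16] = 18,  t[17] = 35,  t[18] = 44,  t[19] = 21,  t[20] = 47,  t[21] = 33,  t[22] = 36,  t[23] = 48,  t[24] = 37,  t[25] = 52,  t[26] = 53,  t[27] = 57,  t[28] = 14,  t[29] = 19,  t[30] = 39.
Since t[30] = t[1] = 39, the sequence is periodic with period 29.
(5508 - 1) mod 29 = 26, so t[5508] = t[27] = 57.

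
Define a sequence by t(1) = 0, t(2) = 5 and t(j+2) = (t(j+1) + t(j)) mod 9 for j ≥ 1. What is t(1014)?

7

We have t(1) = 0; t(2) = 5; t(3) = 5; t(4) = 1; t(5) = 6; t(6) = 7; t(7) = 4; t(8) = 2; t(9) = 6; t(10) = 8; t(11) = 5; t(12) = 4; t(13) = 0; t(14) = 4; t(15) = 4; t(16) = 8; t(17) = 3; t(18) = 2; t(19) = 5; t(20) = 7; t(21) = 3; t(22) = 1; t(23) = 4; t(24) = 5; t(25) = 0; t(26) = 5.
The sequence repeats with period 24.
(1014 - 1) mod 24 = 5, so t(1014) = t(6) = 7.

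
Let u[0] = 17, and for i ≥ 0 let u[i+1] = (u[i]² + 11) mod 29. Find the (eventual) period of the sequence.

3

Listing terms: u[0] = 17, u[1] = 10, u[2] = 24, u[3] = 7, u[4] = 2, u[5] = 15, u[6] = 4, u[7] = 27, u[8] = 15.
Since u[8] = u[5] = 15, the sequence is eventually periodic: after a pre-period of length 5 it cycles with period 3.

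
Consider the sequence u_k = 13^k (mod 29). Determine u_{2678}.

Listing terms: u_0 = 1; u_1 = 13; u_2 = 24; u_3 = 22; u_4 = 25; u_5 = 6; u_6 = 20; u_7 = 28; u_8 = 16; u_9 = 5; u_{10} = 7; u_{11} = 4; u_{12} = 23; u_{13} = 9; u_{14} = 1.
The sequence repeats with period 14.
So u_{2678} = u_{0 + ((2678-0) mod 14)} = u_4 = 25.

25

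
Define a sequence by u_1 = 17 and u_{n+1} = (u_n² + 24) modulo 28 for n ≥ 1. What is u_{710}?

u_1 = 17,  u_2 = 5,  u_3 = 21,  u_4 = 17.
Since u_4 = u_1 = 17, the sequence is periodic with period 3.
So u_{710} = u_{1 + ((710-1) mod 3)} = u_2 = 5.

5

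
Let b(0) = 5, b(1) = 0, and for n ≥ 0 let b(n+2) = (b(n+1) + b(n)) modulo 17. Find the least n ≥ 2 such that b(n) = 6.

7

b(0) = 5; b(1) = 0; b(2) = 5; b(3) = 5; b(4) = 10; b(5) = 15; b(6) = 8; b(7) = 6; b(8) = 14; b(9) = 3; b(10) = 0; b(11) = 3; b(12) = 3; b(13) = 6; b(14) = 9; b(15) = 15; b(16) = 7; b(17) = 5; b(18) = 12; b(19) = 0; b(20) = 12; b(21) = 12; b(22) = 7; b(23) = 2; b(24) = 9; b(25) = 11; b(26) = 3; b(27) = 14; b(28) = 0; b(29) = 14; b(30) = 14; b(31) = 11; b(32) = 8; b(33) = 2; b(34) = 10; b(35) = 12; b(36) = 5; b(37) = 0.
Since (b(36), b(37)) = (b(0), b(1)) = (5, 0) (two consecutive terms determine the rest), the sequence is periodic with period 36.
The value 6 first appears (with n ≥ 2) at b(7).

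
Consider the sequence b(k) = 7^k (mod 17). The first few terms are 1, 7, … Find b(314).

2

Computing terms: b(0) = 1, b(1) = 7, b(2) = 15, b(3) = 3, b(4) = 4, b(5) = 11, b(6) = 9, b(7) = 12, b(8) = 16, b(9) = 10, b(10) = 2, b(11) = 14, b(12) = 13, b(13) = 6, b(14) = 8, b(15) = 5, b(16) = 1.
The sequence repeats with period 16.
(314 - 0) mod 16 = 10, so b(314) = b(10) = 2.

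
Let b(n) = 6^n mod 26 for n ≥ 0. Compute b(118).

Computing terms: b(0) = 1, b(1) = 6, b(2) = 10, b(3) = 8, b(4) = 22, b(5) = 2, b(6) = 12, b(7) = 20, b(8) = 16, b(9) = 18, b(10) = 4, b(11) = 24, b(12) = 14, b(13) = 6.
Since b(13) = b(1) = 6, the sequence is eventually periodic: after a pre-period of length 1 it cycles with period 12.
For n ≥ 1, b(n) depends only on (n - 1) mod 12. (118 - 1) mod 12 = 9, so b(118) = b(10) = 4.

4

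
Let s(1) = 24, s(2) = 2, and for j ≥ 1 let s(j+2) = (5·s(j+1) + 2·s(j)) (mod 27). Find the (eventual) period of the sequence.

Computing terms: s(1) = 24,  s(2) = 2,  s(3) = 4,  s(4) = 24,  s(5) = 20,  s(6) = 13,  s(7) = 24,  s(8) = 11,  s(9) = 22,  s(10) = 24,  s(11) = 2.
The sequence repeats with period 9.

9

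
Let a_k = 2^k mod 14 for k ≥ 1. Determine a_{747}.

Listing terms: a_1 = 2,  a_2 = 4,  a_3 = 8,  a_4 = 2.
The sequence repeats with period 3.
(747 - 1) mod 3 = 2, so a_{747} = a_3 = 8.

8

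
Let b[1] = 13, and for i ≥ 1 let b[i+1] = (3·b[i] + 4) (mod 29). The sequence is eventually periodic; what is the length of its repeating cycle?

Computing terms: b[1] = 13; b[2] = 14; b[3] = 17; b[4] = 26; b[5] = 24; b[6] = 18; b[7] = 0; b[8] = 4; b[9] = 16; b[10] = 23; b[11] = 15; b[12] = 20; b[13] = 6; b[14] = 22; b[15] = 12; b[16] = 11; b[17] = 8; b[18] = 28; b[19] = 1; b[20] = 7; b[21] = 25; b[22] = 21; b[23] = 9; b[24] = 2; b[25] = 10; b[26] = 5; b[27] = 19; b[28] = 3; b[29] = 13.
Since b[29] = b[1] = 13, the sequence is periodic with period 28.

28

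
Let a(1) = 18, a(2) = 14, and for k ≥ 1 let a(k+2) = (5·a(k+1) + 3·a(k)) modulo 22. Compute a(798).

0

We have a(1) = 18; a(2) = 14; a(3) = 14; a(4) = 2; a(5) = 8; a(6) = 2; a(7) = 12; a(8) = 0; a(9) = 14; a(10) = 4; a(11) = 18; a(12) = 14.
The sequence repeats with period 10.
So a(798) = a(1 + ((798-1) mod 10)) = a(8) = 0.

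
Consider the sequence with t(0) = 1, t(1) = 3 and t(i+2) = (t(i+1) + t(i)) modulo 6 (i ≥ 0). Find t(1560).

Listing terms: t(0) = 1,  t(1) = 3,  t(2) = 4,  t(3) = 1,  t(4) = 5,  t(5) = 0,  t(6) = 5,  t(7) = 5,  t(8) = 4,  t(9) = 3,  t(10) = 1,  t(11) = 4,  t(12) = 5,  t(13) = 3,  t(14) = 2,  t(15) = 5,  t(16) = 1,  t(17) = 0,  t(18) = 1,  t(19) = 1,  t(20) = 2,  t(21) = 3,  t(22) = 5,  t(23) = 2,  t(24) = 1,  t(25) = 3.
Since (t(24), t(25)) = (t(0), t(1)) = (1, 3) (two consecutive terms determine the rest), the sequence is periodic with period 24.
So t(1560) = t(0 + ((1560-0) mod 24)) = t(0) = 1.

1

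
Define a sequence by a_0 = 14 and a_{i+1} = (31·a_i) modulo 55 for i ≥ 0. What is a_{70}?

14

Computing terms: a_0 = 14; a_1 = 49; a_2 = 34; a_3 = 9; a_4 = 4; a_5 = 14.
The sequence repeats with period 5.
(70 - 0) mod 5 = 0, so a_{70} = a_0 = 14.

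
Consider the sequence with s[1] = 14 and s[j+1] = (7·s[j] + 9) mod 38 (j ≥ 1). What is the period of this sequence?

6

Computing terms: s[1] = 14,  s[2] = 31,  s[3] = 36,  s[4] = 33,  s[5] = 12,  s[6] = 17,  s[7] = 14.
The sequence repeats with period 6.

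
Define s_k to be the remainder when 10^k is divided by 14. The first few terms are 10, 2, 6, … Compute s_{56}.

2

s_1 = 10; s_2 = 2; s_3 = 6; s_4 = 4; s_5 = 12; s_6 = 8; s_7 = 10.
The sequence repeats with period 6.
So s_{56} = s_{1 + ((56-1) mod 6)} = s_2 = 2.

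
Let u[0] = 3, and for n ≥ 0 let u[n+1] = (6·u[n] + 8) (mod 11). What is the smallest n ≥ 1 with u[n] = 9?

4

Computing terms: u[0] = 3, u[1] = 4, u[2] = 10, u[3] = 2, u[4] = 9, u[5] = 7, u[6] = 6, u[7] = 0, u[8] = 8, u[9] = 1, u[10] = 3.
The sequence repeats with period 10.
The value 9 first appears (with n ≥ 1) at u[4].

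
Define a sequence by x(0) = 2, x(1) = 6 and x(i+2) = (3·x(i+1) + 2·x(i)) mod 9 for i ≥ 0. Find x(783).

x(0) = 2; x(1) = 6; x(2) = 4; x(3) = 6; x(4) = 8; x(5) = 0; x(6) = 7; x(7) = 3; x(8) = 5; x(9) = 3; x(10) = 1; x(11) = 0; x(12) = 2; x(13) = 6.
The sequence repeats with period 12.
So x(783) = x(0 + ((783-0) mod 12)) = x(3) = 6.

6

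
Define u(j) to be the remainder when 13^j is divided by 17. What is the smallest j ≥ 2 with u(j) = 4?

We have u(1) = 13, u(2) = 16, u(3) = 4, u(4) = 1, u(5) = 13.
The sequence repeats with period 4.
The value 4 first appears (with j ≥ 2) at u(3).

3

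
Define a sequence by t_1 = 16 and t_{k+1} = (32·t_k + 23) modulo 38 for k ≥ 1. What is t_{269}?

1

We have t_1 = 16,  t_2 = 3,  t_3 = 5,  t_4 = 31,  t_5 = 27,  t_6 = 13,  t_7 = 21,  t_8 = 11,  t_9 = 33,  t_{10} = 15,  t_{11} = 9,  t_{12} = 7,  t_{13} = 19,  t_{14} = 23,  t_{15} = 37,  t_{16} = 29,  t_{17} = 1,  t_{18} = 17,  t_{19} = 35,  t_{20} = 3.
Since t_{20} = t_2 = 3, the sequence is eventually periodic: after a pre-period of length 1 it cycles with period 18.
For k ≥ 2, t_k depends only on (k - 2) mod 18. (269 - 2) mod 18 = 15, so t_{269} = t_{17} = 1.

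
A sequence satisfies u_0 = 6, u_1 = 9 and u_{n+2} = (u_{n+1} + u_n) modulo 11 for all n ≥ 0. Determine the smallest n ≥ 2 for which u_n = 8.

u_0 = 6, u_1 = 9, u_2 = 4, u_3 = 2, u_4 = 6, u_5 = 8, u_6 = 3, u_7 = 0, u_8 = 3, u_9 = 3, u_{10} = 6, u_{11} = 9.
Since (u_{10}, u_{11}) = (u_0, u_1) = (6, 9) (two consecutive terms determine the rest), the sequence is periodic with period 10.
The value 8 first appears (with n ≥ 2) at u_5.

5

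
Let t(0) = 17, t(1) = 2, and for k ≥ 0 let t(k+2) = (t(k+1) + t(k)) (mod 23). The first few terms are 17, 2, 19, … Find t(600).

6

We have t(0) = 17; t(1) = 2; t(2) = 19; t(3) = 21; t(4) = 17; t(5) = 15; t(6) = 9; t(7) = 1; t(8) = 10; t(9) = 11; t(10) = 21; t(11) = 9; t(12) = 7; t(13) = 16; t(14) = 0; t(15) = 16; t(16) = 16; t(17) = 9; t(18) = 2; t(19) = 11; t(20) = 13; t(21) = 1; t(22) = 14; t(23) = 15; t(24) = 6; t(25) = 21; t(26) = 4; t(27) = 2; t(28) = 6; t(29) = 8; t(30) = 14; t(31) = 22; t(32) = 13; t(33) = 12; t(34) = 2; t(35) = 14; t(36) = 16; t(37) = 7; t(38) = 0; t(39) = 7; t(40) = 7; t(41) = 14; t(42) = 21; t(43) = 12; t(44) = 10; t(45) = 22; t(46) = 9; t(47) = 8; t(48) = 17; t(49) = 2.
The sequence repeats with period 48.
(600 - 0) mod 48 = 24, so t(600) = t(24) = 6.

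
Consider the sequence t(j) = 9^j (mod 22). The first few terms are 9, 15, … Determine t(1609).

5

Computing terms: t(1) = 9; t(2) = 15; t(3) = 3; t(4) = 5; t(5) = 1; t(6) = 9.
Since t(6) = t(1) = 9, the sequence is periodic with period 5.
So t(1609) = t(1 + ((1609-1) mod 5)) = t(4) = 5.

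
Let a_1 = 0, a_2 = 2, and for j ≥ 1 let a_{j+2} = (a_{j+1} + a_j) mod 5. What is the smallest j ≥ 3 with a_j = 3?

10

We have a_1 = 0; a_2 = 2; a_3 = 2; a_4 = 4; a_5 = 1; a_6 = 0; a_7 = 1; a_8 = 1; a_9 = 2; a_{10} = 3; a_{11} = 0; a_{12} = 3; a_{13} = 3; a_{14} = 1; a_{15} = 4; a_{16} = 0; a_{17} = 4; a_{18} = 4; a_{19} = 3; a_{20} = 2; a_{21} = 0; a_{22} = 2.
The sequence repeats with period 20.
The value 3 first appears (with j ≥ 3) at a_{10}.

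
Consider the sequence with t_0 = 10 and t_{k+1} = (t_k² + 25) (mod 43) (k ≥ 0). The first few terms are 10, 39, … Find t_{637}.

7

Computing terms: t_0 = 10; t_1 = 39; t_2 = 41; t_3 = 29; t_4 = 6; t_5 = 18; t_6 = 5; t_7 = 7; t_8 = 31; t_9 = 40; t_{10} = 34; t_{11} = 20; t_{12} = 38; t_{13} = 7.
Since t_{13} = t_7 = 7, the sequence is eventually periodic: after a pre-period of length 7 it cycles with period 6.
For k ≥ 7, t_k depends only on (k - 7) mod 6. (637 - 7) mod 6 = 0, so t_{637} = t_7 = 7.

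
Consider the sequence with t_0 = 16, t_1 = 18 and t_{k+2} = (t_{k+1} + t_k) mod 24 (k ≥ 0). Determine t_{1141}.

18

We have t_0 = 16,  t_1 = 18,  t_2 = 10,  t_3 = 4,  t_4 = 14,  t_5 = 18,  t_6 = 8,  t_7 = 2,  t_8 = 10,  t_9 = 12,  t_{10} = 22,  t_{11} = 10,  t_{12} = 8,  t_{13} = 18,  t_{14} = 2,  t_{15} = 20,  t_{16} = 22,  t_{17} = 18,  t_{18} = 16,  t_{19} = 10,  t_{20} = 2,  t_{21} = 12,  t_{22} = 14,  t_{23} = 2,  t_{24} = 16,  t_{25} = 18.
Since (t_{24}, t_{25}) = (t_0, t_1) = (16, 18) (two consecutive terms determine the rest), the sequence is periodic with period 24.
(1141 - 0) mod 24 = 13, so t_{1141} = t_{13} = 18.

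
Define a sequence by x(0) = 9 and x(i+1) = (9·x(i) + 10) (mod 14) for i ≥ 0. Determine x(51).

9

x(0) = 9,  x(1) = 7,  x(2) = 3,  x(3) = 9.
The sequence repeats with period 3.
(51 - 0) mod 3 = 0, so x(51) = x(0) = 9.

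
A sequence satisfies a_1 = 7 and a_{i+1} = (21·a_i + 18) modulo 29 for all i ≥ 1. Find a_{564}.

23

a_1 = 7; a_2 = 20; a_3 = 3; a_4 = 23; a_5 = 8; a_6 = 12; a_7 = 9; a_8 = 4; a_9 = 15; a_{10} = 14; a_{11} = 22; a_{12} = 16; a_{13} = 6; a_{14} = 28; a_{15} = 26; a_{16} = 13; a_{17} = 1; a_{18} = 10; a_{19} = 25; a_{20} = 21; a_{21} = 24; a_{22} = 0; a_{23} = 18; a_{24} = 19; a_{25} = 11; a_{26} = 17; a_{27} = 27; a_{28} = 5; a_{29} = 7.
The sequence repeats with period 28.
(564 - 1) mod 28 = 3, so a_{564} = a_4 = 23.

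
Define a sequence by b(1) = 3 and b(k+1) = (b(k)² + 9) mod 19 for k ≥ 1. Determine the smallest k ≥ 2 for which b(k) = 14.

Computing terms: b(1) = 3, b(2) = 18, b(3) = 10, b(4) = 14, b(5) = 15, b(6) = 6, b(7) = 7, b(8) = 1, b(9) = 10.
Since b(9) = b(3) = 10, the sequence is eventually periodic: after a pre-period of length 2 it cycles with period 6.
The value 14 first appears (with k ≥ 2) at b(4).

4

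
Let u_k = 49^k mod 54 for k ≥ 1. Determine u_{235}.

49

Computing terms: u_1 = 49, u_2 = 25, u_3 = 37, u_4 = 31, u_5 = 7, u_6 = 19, u_7 = 13, u_8 = 43, u_9 = 1, u_{10} = 49.
Since u_{10} = u_1 = 49, the sequence is periodic with period 9.
So u_{235} = u_{1 + ((235-1) mod 9)} = u_1 = 49.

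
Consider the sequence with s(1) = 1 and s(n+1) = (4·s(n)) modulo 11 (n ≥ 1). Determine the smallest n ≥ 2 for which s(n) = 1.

6

Computing terms: s(1) = 1, s(2) = 4, s(3) = 5, s(4) = 9, s(5) = 3, s(6) = 1.
The sequence repeats with period 5.
The value 1 next appears (with n ≥ 2) at s(6).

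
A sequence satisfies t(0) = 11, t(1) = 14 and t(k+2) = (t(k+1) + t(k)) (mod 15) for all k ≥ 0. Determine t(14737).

5

We have t(0) = 11,  t(1) = 14,  t(2) = 10,  t(3) = 9,  t(4) = 4,  t(5) = 13,  t(6) = 2,  t(7) = 0,  t(8) = 2,  t(9) = 2,  t(10) = 4,  t(11) = 6,  t(12) = 10,  t(13) = 1,  t(14) = 11,  t(15) = 12,  t(16) = 8,  t(17) = 5,  t(18) = 13,  t(19) = 3,  t(20) = 1,  t(21) = 4,  t(22) = 5,  t(23) = 9,  t(24) = 14,  t(25) = 8,  t(26) = 7,  t(27) = 0,  t(28) = 7,  t(29) = 7,  t(30) = 14,  t(31) = 6,  t(32) = 5,  t(33) = 11,  t(34) = 1,  t(35) = 12,  t(36) = 13,  t(37) = 10,  t(38) = 8,  t(39) = 3,  t(40) = 11,  t(41) = 14.
Since (t(40), t(41)) = (t(0), t(1)) = (11, 14) (two consecutive terms determine the rest), the sequence is periodic with period 40.
So t(14737) = t(0 + ((14737-0) mod 40)) = t(17) = 5.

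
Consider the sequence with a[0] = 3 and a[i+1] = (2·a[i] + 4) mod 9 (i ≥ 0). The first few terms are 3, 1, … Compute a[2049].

Listing terms: a[0] = 3,  a[1] = 1,  a[2] = 6,  a[3] = 7,  a[4] = 0,  a[5] = 4,  a[6] = 3.
The sequence repeats with period 6.
So a[2049] = a[0 + ((2049-0) mod 6)] = a[3] = 7.

7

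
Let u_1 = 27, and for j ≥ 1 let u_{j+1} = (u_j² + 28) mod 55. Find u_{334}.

7

u_1 = 27, u_2 = 42, u_3 = 32, u_4 = 7, u_5 = 22, u_6 = 17, u_7 = 42.
Since u_7 = u_2 = 42, the sequence is eventually periodic: after a pre-period of length 1 it cycles with period 5.
For j ≥ 2, u_j depends only on (j - 2) mod 5. (334 - 2) mod 5 = 2, so u_{334} = u_4 = 7.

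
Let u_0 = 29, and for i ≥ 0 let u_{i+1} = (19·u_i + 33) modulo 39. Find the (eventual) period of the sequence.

12

Computing terms: u_0 = 29; u_1 = 38; u_2 = 14; u_3 = 26; u_4 = 20; u_5 = 23; u_6 = 2; u_7 = 32; u_8 = 17; u_9 = 5; u_{10} = 11; u_{11} = 8; u_{12} = 29.
Since u_{12} = u_0 = 29, the sequence is periodic with period 12.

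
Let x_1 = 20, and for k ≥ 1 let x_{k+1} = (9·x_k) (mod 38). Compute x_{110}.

28

Computing terms: x_1 = 20,  x_2 = 28,  x_3 = 24,  x_4 = 26,  x_5 = 6,  x_6 = 16,  x_7 = 30,  x_8 = 4,  x_9 = 36,  x_{10} = 20.
The sequence repeats with period 9.
(110 - 1) mod 9 = 1, so x_{110} = x_2 = 28.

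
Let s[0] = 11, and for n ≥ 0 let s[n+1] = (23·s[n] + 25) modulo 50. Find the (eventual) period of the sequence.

Listing terms: s[0] = 11; s[1] = 28; s[2] = 19; s[3] = 12; s[4] = 1; s[5] = 48; s[6] = 29; s[7] = 42; s[8] = 41; s[9] = 18; s[10] = 39; s[11] = 22; s[12] = 31; s[13] = 38; s[14] = 49; s[15] = 2; s[16] = 21; s[17] = 8; s[18] = 9; s[19] = 32; s[20] = 11.
The sequence repeats with period 20.

20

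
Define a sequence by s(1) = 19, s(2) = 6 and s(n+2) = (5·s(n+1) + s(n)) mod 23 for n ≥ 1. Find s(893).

Listing terms: s(1) = 19; s(2) = 6; s(3) = 3; s(4) = 21; s(5) = 16; s(6) = 9; s(7) = 15; s(8) = 15; s(9) = 21; s(10) = 5; s(11) = 0; s(12) = 5; s(13) = 2; s(14) = 15; s(15) = 8; s(16) = 9; s(17) = 7; s(18) = 21; s(19) = 20; s(20) = 6; s(21) = 4; s(22) = 3; s(23) = 19; s(24) = 6.
Since (s(23), s(24)) = (s(1), s(2)) = (19, 6) (two consecutive terms determine the rest), the sequence is periodic with period 22.
So s(893) = s(1 + ((893-1) mod 22)) = s(13) = 2.

2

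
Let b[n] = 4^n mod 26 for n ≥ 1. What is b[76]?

22

Listing terms: b[1] = 4,  b[2] = 16,  b[3] = 12,  b[4] = 22,  b[5] = 10,  b[6] = 14,  b[7] = 4.
Since b[7] = b[1] = 4, the sequence is periodic with period 6.
So b[76] = b[1 + ((76-1) mod 6)] = b[4] = 22.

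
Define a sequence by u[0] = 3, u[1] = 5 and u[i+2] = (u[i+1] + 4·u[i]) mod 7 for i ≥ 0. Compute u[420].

u[0] = 3; u[1] = 5; u[2] = 3; u[3] = 2; u[4] = 0; u[5] = 1; u[6] = 1; u[7] = 5; u[8] = 2; u[9] = 1; u[10] = 2; u[11] = 6; u[12] = 0; u[13] = 3; u[14] = 3; u[15] = 1; u[16] = 6; u[17] = 3; u[18] = 6; u[19] = 4; u[20] = 0; u[21] = 2; u[22] = 2; u[23] = 3; u[24] = 4; u[25] = 2; u[26] = 4; u[27] = 5; u[28] = 0; u[29] = 6; u[30] = 6; u[31] = 2; u[32] = 5; u[33] = 6; u[34] = 5; u[35] = 1; u[36] = 0; u[37] = 4; u[38] = 4; u[39] = 6; u[40] = 1; u[41] = 4; u[42] = 1; u[43] = 3; u[44] = 0; u[45] = 5; u[46] = 5; u[47] = 4; u[48] = 3; u[49] = 5.
Since (u[48], u[49]) = (u[0], u[1]) = (3, 5) (two consecutive terms determine the rest), the sequence is periodic with period 48.
So u[420] = u[0 + ((420-0) mod 48)] = u[36] = 0.

0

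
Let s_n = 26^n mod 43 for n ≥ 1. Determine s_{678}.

Listing terms: s_1 = 26; s_2 = 31; s_3 = 32; s_4 = 15; s_5 = 3; s_6 = 35; s_7 = 7; s_8 = 10; s_9 = 2; s_{10} = 9; s_{11} = 19; s_{12} = 21; s_{13} = 30; s_{14} = 6; s_{15} = 27; s_{16} = 14; s_{17} = 20; s_{18} = 4; s_{19} = 18; s_{20} = 38; s_{21} = 42; s_{22} = 17; s_{23} = 12; s_{24} = 11; s_{25} = 28; s_{26} = 40; s_{27} = 8; s_{28} = 36; s_{29} = 33; s_{30} = 41; s_{31} = 34; s_{32} = 24; s_{33} = 22; s_{34} = 13; s_{35} = 37; s_{36} = 16; s_{37} = 29; s_{38} = 23; s_{39} = 39; s_{40} = 25; s_{41} = 5; s_{42} = 1; s_{43} = 26.
Since s_{43} = s_1 = 26, the sequence is periodic with period 42.
So s_{678} = s_{1 + ((678-1) mod 42)} = s_6 = 35.

35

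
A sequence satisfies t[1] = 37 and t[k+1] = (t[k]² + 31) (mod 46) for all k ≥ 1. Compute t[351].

We have t[1] = 37,  t[2] = 20,  t[3] = 17,  t[4] = 44,  t[5] = 35,  t[6] = 14,  t[7] = 43,  t[8] = 40,  t[9] = 21,  t[10] = 12,  t[11] = 37.
Since t[11] = t[1] = 37, the sequence is periodic with period 10.
So t[351] = t[1 + ((351-1) mod 10)] = t[1] = 37.

37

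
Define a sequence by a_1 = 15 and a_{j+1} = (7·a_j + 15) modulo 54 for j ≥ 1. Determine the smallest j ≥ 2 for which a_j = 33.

13

a_1 = 15; a_2 = 12; a_3 = 45; a_4 = 6; a_5 = 3; a_6 = 36; a_7 = 51; a_8 = 48; a_9 = 27; a_{10} = 42; a_{11} = 39; a_{12} = 18; a_{13} = 33; a_{14} = 30; a_{15} = 9; a_{16} = 24; a_{17} = 21; a_{18} = 0; a_{19} = 15.
Since a_{19} = a_1 = 15, the sequence is periodic with period 18.
The value 33 first appears (with j ≥ 2) at a_{13}.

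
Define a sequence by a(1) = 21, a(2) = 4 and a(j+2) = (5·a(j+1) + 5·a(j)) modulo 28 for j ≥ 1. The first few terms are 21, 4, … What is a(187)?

17

Computing terms: a(1) = 21; a(2) = 4; a(3) = 13; a(4) = 1; a(5) = 14; a(6) = 19; a(7) = 25; a(8) = 24; a(9) = 21; a(10) = 1; a(11) = 26; a(12) = 23; a(13) = 21; a(14) = 24; a(15) = 1; a(16) = 13; a(17) = 14; a(18) = 23; a(19) = 17; a(20) = 4; a(21) = 21; a(22) = 13; a(23) = 2; a(24) = 19; a(25) = 21; a(26) = 4.
The sequence repeats with period 24.
(187 - 1) mod 24 = 18, so a(187) = a(19) = 17.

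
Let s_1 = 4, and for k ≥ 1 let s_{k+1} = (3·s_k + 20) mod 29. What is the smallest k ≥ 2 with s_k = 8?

23

We have s_1 = 4,  s_2 = 3,  s_3 = 0,  s_4 = 20,  s_5 = 22,  s_6 = 28,  s_7 = 17,  s_8 = 13,  s_9 = 1,  s_{10} = 23,  s_{11} = 2,  s_{12} = 26,  s_{13} = 11,  s_{14} = 24,  s_{15} = 5,  s_{16} = 6,  s_{17} = 9,  s_{18} = 18,  s_{19} = 16,  s_{20} = 10,  s_{21} = 21,  s_{22} = 25,  s_{23} = 8,  s_{24} = 15,  s_{25} = 7,  s_{26} = 12,  s_{27} = 27,  s_{28} = 14,  s_{29} = 4.
The sequence repeats with period 28.
The value 8 first appears (with k ≥ 2) at s_{23}.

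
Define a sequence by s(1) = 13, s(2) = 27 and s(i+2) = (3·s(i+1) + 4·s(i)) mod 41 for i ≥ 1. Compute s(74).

Computing terms: s(1) = 13; s(2) = 27; s(3) = 10; s(4) = 15; s(5) = 3; s(6) = 28; s(7) = 14; s(8) = 31; s(9) = 26; s(10) = 38; s(11) = 13; s(12) = 27.
Since (s(11), s(12)) = (s(1), s(2)) = (13, 27) (two consecutive terms determine the rest), the sequence is periodic with period 10.
So s(74) = s(1 + ((74-1) mod 10)) = s(4) = 15.

15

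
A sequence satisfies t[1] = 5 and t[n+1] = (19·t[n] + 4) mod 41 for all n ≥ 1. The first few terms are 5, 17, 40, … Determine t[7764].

We have t[1] = 5, t[2] = 17, t[3] = 40, t[4] = 26, t[5] = 6, t[6] = 36, t[7] = 32, t[8] = 38, t[9] = 29, t[10] = 22, t[11] = 12, t[12] = 27, t[13] = 25, t[14] = 28, t[15] = 3, t[16] = 20, t[17] = 15, t[18] = 2, t[19] = 1, t[20] = 23, t[21] = 31, t[22] = 19, t[23] = 37, t[24] = 10, t[25] = 30, t[26] = 0, t[27] = 4, t[28] = 39, t[29] = 7, t[30] = 14, t[31] = 24, t[32] = 9, t[33] = 11, t[34] = 8, t[35] = 33, t[36] = 16, t[37] = 21, t[38] = 34, t[39] = 35, t[40] = 13, t[41] = 5.
The sequence repeats with period 40.
(7764 - 1) mod 40 = 3, so t[7764] = t[4] = 26.

26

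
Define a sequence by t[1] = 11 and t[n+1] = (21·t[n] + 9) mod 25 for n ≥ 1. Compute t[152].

15

t[1] = 11; t[2] = 15; t[3] = 24; t[4] = 13; t[5] = 7; t[6] = 6; t[7] = 10; t[8] = 19; t[9] = 8; t[10] = 2; t[11] = 1; t[12] = 5; t[13] = 14; t[14] = 3; t[15] = 22; t[16] = 21; t[17] = 0; t[18] = 9; t[19] = 23; t[20] = 17; t[21] = 16; t[22] = 20; t[23] = 4; t[24] = 18; t[25] = 12; t[26] = 11.
Since t[26] = t[1] = 11, the sequence is periodic with period 25.
(152 - 1) mod 25 = 1, so t[152] = t[2] = 15.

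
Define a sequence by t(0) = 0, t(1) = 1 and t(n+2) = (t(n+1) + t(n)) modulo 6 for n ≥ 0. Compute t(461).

5

t(0) = 0,  t(1) = 1,  t(2) = 1,  t(3) = 2,  t(4) = 3,  t(5) = 5,  t(6) = 2,  t(7) = 1,  t(8) = 3,  t(9) = 4,  t(10) = 1,  t(11) = 5,  t(12) = 0,  t(13) = 5,  t(14) = 5,  t(15) = 4,  t(16) = 3,  t(17) = 1,  t(18) = 4,  t(19) = 5,  t(20) = 3,  t(21) = 2,  t(22) = 5,  t(23) = 1,  t(24) = 0,  t(25) = 1.
Since (t(24), t(25)) = (t(0), t(1)) = (0, 1) (two consecutive terms determine the rest), the sequence is periodic with period 24.
So t(461) = t(0 + ((461-0) mod 24)) = t(5) = 5.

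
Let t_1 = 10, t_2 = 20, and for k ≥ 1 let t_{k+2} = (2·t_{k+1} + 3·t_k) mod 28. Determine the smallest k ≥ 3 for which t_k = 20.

8

Listing terms: t_1 = 10; t_2 = 20; t_3 = 14; t_4 = 4; t_5 = 22; t_6 = 0; t_7 = 10; t_8 = 20.
Since (t_7, t_8) = (t_1, t_2) = (10, 20) (two consecutive terms determine the rest), the sequence is periodic with period 6.
The value 20 next appears (with k ≥ 3) at t_8.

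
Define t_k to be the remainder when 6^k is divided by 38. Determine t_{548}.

t_1 = 6,  t_2 = 36,  t_3 = 26,  t_4 = 4,  t_5 = 24,  t_6 = 30,  t_7 = 28,  t_8 = 16,  t_9 = 20,  t_{10} = 6.
The sequence repeats with period 9.
(548 - 1) mod 9 = 7, so t_{548} = t_8 = 16.

16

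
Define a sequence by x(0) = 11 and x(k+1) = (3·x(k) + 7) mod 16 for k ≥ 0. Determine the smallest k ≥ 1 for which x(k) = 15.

2

x(0) = 11,  x(1) = 8,  x(2) = 15,  x(3) = 4,  x(4) = 3,  x(5) = 0,  x(6) = 7,  x(7) = 12,  x(8) = 11.
Since x(8) = x(0) = 11, the sequence is periodic with period 8.
The value 15 first appears (with k ≥ 1) at x(2).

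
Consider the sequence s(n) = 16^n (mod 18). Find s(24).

Listing terms: s(1) = 16; s(2) = 4; s(3) = 10; s(4) = 16.
The sequence repeats with period 3.
So s(24) = s(1 + ((24-1) mod 3)) = s(3) = 10.

10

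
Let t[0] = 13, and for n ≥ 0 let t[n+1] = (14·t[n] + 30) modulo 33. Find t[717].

17

t[0] = 13, t[1] = 14, t[2] = 28, t[3] = 26, t[4] = 31, t[5] = 2, t[6] = 25, t[7] = 17, t[8] = 4, t[9] = 20, t[10] = 13.
Since t[10] = t[0] = 13, the sequence is periodic with period 10.
(717 - 0) mod 10 = 7, so t[717] = t[7] = 17.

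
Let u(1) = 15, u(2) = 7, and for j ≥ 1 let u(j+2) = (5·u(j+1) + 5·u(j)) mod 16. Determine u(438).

Listing terms: u(1) = 15,  u(2) = 7,  u(3) = 14,  u(4) = 9,  u(5) = 3,  u(6) = 12,  u(7) = 11,  u(8) = 3,  u(9) = 6,  u(10) = 13,  u(11) = 15,  u(12) = 12,  u(13) = 7,  u(14) = 15,  u(15) = 14,  u(16) = 1,  u(17) = 11,  u(18) = 12,  u(19) = 3,  u(20) = 11,  u(21) = 6,  u(22) = 5,  u(23) = 7,  u(24) = 12,  u(25) = 15,  u(26) = 7.
Since (u(25), u(26)) = (u(1), u(2)) = (15, 7) (two consecutive terms determine the rest), the sequence is periodic with period 24.
(438 - 1) mod 24 = 5, so u(438) = u(6) = 12.

12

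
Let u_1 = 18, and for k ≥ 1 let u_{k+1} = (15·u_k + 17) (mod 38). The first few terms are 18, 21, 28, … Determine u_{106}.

Computing terms: u_1 = 18,  u_2 = 21,  u_3 = 28,  u_4 = 19,  u_5 = 36,  u_6 = 25,  u_7 = 12,  u_8 = 7,  u_9 = 8,  u_{10} = 23,  u_{11} = 20,  u_{12} = 13,  u_{13} = 22,  u_{14} = 5,  u_{15} = 16,  u_{16} = 29,  u_{17} = 34,  u_{18} = 33,  u_{19} = 18.
Since u_{19} = u_1 = 18, the sequence is periodic with period 18.
(106 - 1) mod 18 = 15, so u_{106} = u_{16} = 29.

29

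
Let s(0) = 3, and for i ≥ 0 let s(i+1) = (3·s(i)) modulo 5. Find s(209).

We have s(0) = 3, s(1) = 4, s(2) = 2, s(3) = 1, s(4) = 3.
The sequence repeats with period 4.
So s(209) = s(0 + ((209-0) mod 4)) = s(1) = 4.

4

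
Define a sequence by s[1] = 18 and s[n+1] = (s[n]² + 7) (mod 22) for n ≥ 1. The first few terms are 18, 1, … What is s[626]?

Computing terms: s[1] = 18; s[2] = 1; s[3] = 8; s[4] = 5; s[5] = 10; s[6] = 19; s[7] = 16; s[8] = 21; s[9] = 8.
Since s[9] = s[3] = 8, the sequence is eventually periodic: after a pre-period of length 2 it cycles with period 6.
For n ≥ 3, s[n] depends only on (n - 3) mod 6. (626 - 3) mod 6 = 5, so s[626] = s[8] = 21.

21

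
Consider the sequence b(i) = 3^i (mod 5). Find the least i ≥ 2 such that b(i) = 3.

b(1) = 3, b(2) = 4, b(3) = 2, b(4) = 1, b(5) = 3.
The sequence repeats with period 4.
The value 3 next appears (with i ≥ 2) at b(5).

5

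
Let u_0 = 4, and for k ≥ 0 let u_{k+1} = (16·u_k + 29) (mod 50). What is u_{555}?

49

Listing terms: u_0 = 4; u_1 = 43; u_2 = 17; u_3 = 1; u_4 = 45; u_5 = 49; u_6 = 13; u_7 = 37; u_8 = 21; u_9 = 15; u_{10} = 19; u_{11} = 33; u_{12} = 7; u_{13} = 41; u_{14} = 35; u_{15} = 39; u_{16} = 3; u_{17} = 27; u_{18} = 11; u_{19} = 5; u_{20} = 9; u_{21} = 23; u_{22} = 47; u_{23} = 31; u_{24} = 25; u_{25} = 29; u_{26} = 43.
Since u_{26} = u_1 = 43, the sequence is eventually periodic: after a pre-period of length 1 it cycles with period 25.
For k ≥ 1, u_k depends only on (k - 1) mod 25. (555 - 1) mod 25 = 4, so u_{555} = u_5 = 49.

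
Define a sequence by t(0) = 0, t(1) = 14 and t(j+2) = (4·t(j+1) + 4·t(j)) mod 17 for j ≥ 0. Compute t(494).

5

We have t(0) = 0, t(1) = 14, t(2) = 5, t(3) = 8, t(4) = 1, t(5) = 2, t(6) = 12, t(7) = 5, t(8) = 0, t(9) = 3, t(10) = 12, t(11) = 9, t(12) = 16, t(13) = 15, t(14) = 5, t(15) = 12, t(16) = 0, t(17) = 14.
The sequence repeats with period 16.
(494 - 0) mod 16 = 14, so t(494) = t(14) = 5.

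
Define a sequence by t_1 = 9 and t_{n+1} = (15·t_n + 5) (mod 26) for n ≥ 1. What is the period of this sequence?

Listing terms: t_1 = 9; t_2 = 10; t_3 = 25; t_4 = 16; t_5 = 11; t_6 = 14; t_7 = 7; t_8 = 6; t_9 = 17; t_{10} = 0; t_{11} = 5; t_{12} = 2; t_{13} = 9.
The sequence repeats with period 12.

12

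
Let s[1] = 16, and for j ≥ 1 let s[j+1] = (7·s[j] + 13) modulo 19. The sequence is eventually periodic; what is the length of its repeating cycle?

Listing terms: s[1] = 16; s[2] = 11; s[3] = 14; s[4] = 16.
Since s[4] = s[1] = 16, the sequence is periodic with period 3.

3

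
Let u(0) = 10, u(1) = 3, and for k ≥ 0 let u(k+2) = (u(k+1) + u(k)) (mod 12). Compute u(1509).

We have u(0) = 10; u(1) = 3; u(2) = 1; u(3) = 4; u(4) = 5; u(5) = 9; u(6) = 2; u(7) = 11; u(8) = 1; u(9) = 0; u(10) = 1; u(11) = 1; u(12) = 2; u(13) = 3; u(14) = 5; u(15) = 8; u(16) = 1; u(17) = 9; u(18) = 10; u(19) = 7; u(20) = 5; u(21) = 0; u(22) = 5; u(23) = 5; u(24) = 10; u(25) = 3.
The sequence repeats with period 24.
So u(1509) = u(0 + ((1509-0) mod 24)) = u(21) = 0.

0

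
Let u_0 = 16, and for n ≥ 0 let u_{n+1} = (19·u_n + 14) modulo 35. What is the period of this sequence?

6

We have u_0 = 16; u_1 = 3; u_2 = 1; u_3 = 33; u_4 = 11; u_5 = 13; u_6 = 16.
Since u_6 = u_0 = 16, the sequence is periodic with period 6.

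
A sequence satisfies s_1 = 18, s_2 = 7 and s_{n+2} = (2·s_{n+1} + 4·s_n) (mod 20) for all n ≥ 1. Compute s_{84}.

0

We have s_1 = 18,  s_2 = 7,  s_3 = 6,  s_4 = 0,  s_5 = 4,  s_6 = 8,  s_7 = 12,  s_8 = 16,  s_9 = 0,  s_{10} = 4.
Since (s_9, s_{10}) = (s_4, s_5) = (0, 4) (two consecutive terms determine the rest), the sequence is eventually periodic: after a pre-period of length 3 it cycles with period 5.
For n ≥ 4, s_n depends only on (n - 4) mod 5. (84 - 4) mod 5 = 0, so s_{84} = s_4 = 0.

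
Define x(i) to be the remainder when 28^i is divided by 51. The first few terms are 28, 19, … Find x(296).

16

x(1) = 28, x(2) = 19, x(3) = 22, x(4) = 4, x(5) = 10, x(6) = 25, x(7) = 37, x(8) = 16, x(9) = 40, x(10) = 49, x(11) = 46, x(12) = 13, x(13) = 7, x(14) = 43, x(15) = 31, x(16) = 1, x(17) = 28.
Since x(17) = x(1) = 28, the sequence is periodic with period 16.
So x(296) = x(1 + ((296-1) mod 16)) = x(8) = 16.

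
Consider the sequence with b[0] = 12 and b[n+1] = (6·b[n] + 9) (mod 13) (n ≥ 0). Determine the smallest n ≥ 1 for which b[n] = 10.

Listing terms: b[0] = 12; b[1] = 3; b[2] = 1; b[3] = 2; b[4] = 8; b[5] = 5; b[6] = 0; b[7] = 9; b[8] = 11; b[9] = 10; b[10] = 4; b[11] = 7; b[12] = 12.
The sequence repeats with period 12.
The value 10 first appears (with n ≥ 1) at b[9].

9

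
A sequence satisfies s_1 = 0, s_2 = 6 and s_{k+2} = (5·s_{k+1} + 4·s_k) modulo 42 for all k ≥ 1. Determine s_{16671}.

12

s_1 = 0,  s_2 = 6,  s_3 = 30,  s_4 = 6,  s_5 = 24,  s_6 = 18,  s_7 = 18,  s_8 = 36,  s_9 = 0,  s_{10} = 18,  s_{11} = 6,  s_{12} = 18,  s_{13} = 30,  s_{14} = 12,  s_{15} = 12,  s_{16} = 24,  s_{17} = 0,  s_{18} = 12,  s_{19} = 18,  s_{20} = 12,  s_{21} = 6,  s_{22} = 36,  s_{23} = 36,  s_{24} = 30,  s_{25} = 0,  s_{26} = 36,  s_{27} = 12,  s_{28} = 36,  s_{29} = 18,  s_{30} = 24,  s_{31} = 24,  s_{32} = 6,  s_{33} = 0,  s_{34} = 24,  s_{35} = 36,  s_{36} = 24,  s_{37} = 12,  s_{38} = 30,  s_{39} = 30,  s_{40} = 18,  s_{41} = 0,  s_{42} = 30,  s_{43} = 24,  s_{44} = 30,  s_{45} = 36,  s_{46} = 6,  s_{47} = 6,  s_{48} = 12,  s_{49} = 0,  s_{50} = 6.
Since (s_{49}, s_{50}) = (s_1, s_2) = (0, 6) (two consecutive terms determine the rest), the sequence is periodic with period 48.
(16671 - 1) mod 48 = 14, so s_{16671} = s_{15} = 12.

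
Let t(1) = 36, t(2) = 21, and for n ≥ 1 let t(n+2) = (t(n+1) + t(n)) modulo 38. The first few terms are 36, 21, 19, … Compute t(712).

26

t(1) = 36; t(2) = 21; t(3) = 19; t(4) = 2; t(5) = 21; t(6) = 23; t(7) = 6; t(8) = 29; t(9) = 35; t(10) = 26; t(11) = 23; t(12) = 11; t(13) = 34; t(14) = 7; t(15) = 3; t(16) = 10; t(17) = 13; t(18) = 23; t(19) = 36; t(20) = 21.
Since (t(19), t(20)) = (t(1), t(2)) = (36, 21) (two consecutive terms determine the rest), the sequence is periodic with period 18.
(712 - 1) mod 18 = 9, so t(712) = t(10) = 26.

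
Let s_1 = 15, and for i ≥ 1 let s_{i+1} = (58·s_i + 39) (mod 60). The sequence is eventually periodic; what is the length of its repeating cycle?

Listing terms: s_1 = 15,  s_2 = 9,  s_3 = 21,  s_4 = 57,  s_5 = 45,  s_6 = 9.
Since s_6 = s_2 = 9, the sequence is eventually periodic: after a pre-period of length 1 it cycles with period 4.

4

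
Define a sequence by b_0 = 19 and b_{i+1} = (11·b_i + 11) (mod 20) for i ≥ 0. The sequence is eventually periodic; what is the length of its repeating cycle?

Computing terms: b_0 = 19, b_1 = 0, b_2 = 11, b_3 = 12, b_4 = 3, b_5 = 4, b_6 = 15, b_7 = 16, b_8 = 7, b_9 = 8, b_{10} = 19.
Since b_{10} = b_0 = 19, the sequence is periodic with period 10.

10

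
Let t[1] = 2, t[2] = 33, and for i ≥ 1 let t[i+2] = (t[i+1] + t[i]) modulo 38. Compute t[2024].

Listing terms: t[1] = 2; t[2] = 33; t[3] = 35; t[4] = 30; t[5] = 27; t[6] = 19; t[7] = 8; t[8] = 27; t[9] = 35; t[10] = 24; t[11] = 21; t[12] = 7; t[13] = 28; t[14] = 35; t[15] = 25; t[16] = 22; t[17] = 9; t[18] = 31; t[19] = 2; t[20] = 33.
The sequence repeats with period 18.
(2024 - 1) mod 18 = 7, so t[2024] = t[8] = 27.

27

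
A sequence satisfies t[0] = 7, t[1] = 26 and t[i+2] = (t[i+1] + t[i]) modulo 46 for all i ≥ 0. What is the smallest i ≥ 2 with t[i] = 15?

t[0] = 7,  t[1] = 26,  t[2] = 33,  t[3] = 13,  t[4] = 0,  t[5] = 13,  t[6] = 13,  t[7] = 26,  t[8] = 39,  t[9] = 19,  t[10] = 12,  t[11] = 31,  t[12] = 43,  t[13] = 28,  t[14] = 25,  t[15] = 7,  t[16] = 32,  t[17] = 39,  t[18] = 25,  t[19] = 18,  t[20] = 43,  t[21] = 15,  t[22] = 12,  t[23] = 27,  t[24] = 39,  t[25] = 20,  t[26] = 13,  t[27] = 33,  t[28] = 0,  t[29] = 33,  t[30] = 33,  t[31] = 20,  t[32] = 7,  t[33] = 27,  t[34] = 34,  t[35] = 15,  t[36] = 3,  t[37] = 18,  t[38] = 21,  t[39] = 39,  t[40] = 14,  t[41] = 7,  t[42] = 21,  t[43] = 28,  t[44] = 3,  t[45] = 31,  t[46] = 34,  t[47] = 19,  t[48] = 7,  t[49] = 26.
The sequence repeats with period 48.
The value 15 first appears (with i ≥ 2) at t[21].

21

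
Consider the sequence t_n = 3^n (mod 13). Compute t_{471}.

1

t_0 = 1; t_1 = 3; t_2 = 9; t_3 = 1.
Since t_3 = t_0 = 1, the sequence is periodic with period 3.
So t_{471} = t_{0 + ((471-0) mod 3)} = t_0 = 1.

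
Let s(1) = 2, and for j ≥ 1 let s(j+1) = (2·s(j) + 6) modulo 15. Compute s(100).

13

We have s(1) = 2; s(2) = 10; s(3) = 11; s(4) = 13; s(5) = 2.
The sequence repeats with period 4.
So s(100) = s(1 + ((100-1) mod 4)) = s(4) = 13.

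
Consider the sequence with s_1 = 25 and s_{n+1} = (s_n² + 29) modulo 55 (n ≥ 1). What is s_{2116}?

19

We have s_1 = 25,  s_2 = 49,  s_3 = 10,  s_4 = 19,  s_5 = 5,  s_6 = 54,  s_7 = 30,  s_8 = 49.
Since s_8 = s_2 = 49, the sequence is eventually periodic: after a pre-period of length 1 it cycles with period 6.
For n ≥ 2, s_n depends only on (n - 2) mod 6. (2116 - 2) mod 6 = 2, so s_{2116} = s_4 = 19.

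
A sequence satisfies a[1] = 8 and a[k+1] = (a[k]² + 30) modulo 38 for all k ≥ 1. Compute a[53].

20

Listing terms: a[1] = 8; a[2] = 18; a[3] = 12; a[4] = 22; a[5] = 20; a[6] = 12.
Since a[6] = a[3] = 12, the sequence is eventually periodic: after a pre-period of length 2 it cycles with period 3.
For k ≥ 3, a[k] depends only on (k - 3) mod 3. (53 - 3) mod 3 = 2, so a[53] = a[5] = 20.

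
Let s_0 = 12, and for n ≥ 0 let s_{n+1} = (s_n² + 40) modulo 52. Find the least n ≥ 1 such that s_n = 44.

2

Computing terms: s_0 = 12,  s_1 = 28,  s_2 = 44,  s_3 = 0,  s_4 = 40,  s_5 = 28.
Since s_5 = s_1 = 28, the sequence is eventually periodic: after a pre-period of length 1 it cycles with period 4.
The value 44 first appears (with n ≥ 1) at s_2.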